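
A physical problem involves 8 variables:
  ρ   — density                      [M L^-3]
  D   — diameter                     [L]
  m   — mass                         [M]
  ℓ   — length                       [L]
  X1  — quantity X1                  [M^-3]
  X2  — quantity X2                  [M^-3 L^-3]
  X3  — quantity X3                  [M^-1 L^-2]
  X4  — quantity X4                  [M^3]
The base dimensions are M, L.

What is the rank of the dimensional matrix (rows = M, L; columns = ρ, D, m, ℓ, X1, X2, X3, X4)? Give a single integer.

2

Exponent matrix [M,L] × [ρ,D,m,ℓ,X1,X2,X3,X4]:
  M: [ 1  0  1  0 -3 -3 -1  3]
  L: [-3  1  0  1  0 -3 -2  0]
Echelon form has 2 nonzero rows (pivots: ρ,D)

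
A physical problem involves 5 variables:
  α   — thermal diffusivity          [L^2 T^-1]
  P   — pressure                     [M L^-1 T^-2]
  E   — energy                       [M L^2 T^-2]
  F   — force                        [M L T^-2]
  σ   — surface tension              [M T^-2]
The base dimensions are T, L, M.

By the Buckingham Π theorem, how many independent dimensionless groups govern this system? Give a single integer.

2

Exponent matrix [T,L,M] × [α,P,E,F,σ]:
  T: [-1 -2 -2 -2 -2]
  L: [ 2 -1  2  1  0]
  M: [ 0  1  1  1  1]
Echelon form has 3 nonzero rows (pivots: α,P,E)
5 vars − rank 3 = 2 Π groups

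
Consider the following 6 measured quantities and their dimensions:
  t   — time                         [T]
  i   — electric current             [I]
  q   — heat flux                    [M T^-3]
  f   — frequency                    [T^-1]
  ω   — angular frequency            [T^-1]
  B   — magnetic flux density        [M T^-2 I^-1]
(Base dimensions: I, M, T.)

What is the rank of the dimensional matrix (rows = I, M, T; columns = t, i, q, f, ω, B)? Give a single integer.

Write exponents as rows I,M,T / cols t,i,q,f,ω,B:
  I: [ 0  1  0  0  0 -1]
  M: [ 0  0  1  0  0  1]
  T: [ 1  0 -3 -1 -1 -2]
RREF → pivots at {t,i,q} ⇒ r = 3

3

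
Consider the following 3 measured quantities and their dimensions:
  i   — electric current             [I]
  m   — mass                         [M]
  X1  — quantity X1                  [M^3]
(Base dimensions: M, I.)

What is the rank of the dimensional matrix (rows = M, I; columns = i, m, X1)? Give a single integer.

Exponent matrix [M,I] × [i,m,X1]:
  M: [ 0  1  3]
  I: [ 1  0  0]
RREF → pivots at {i,m} ⇒ r = 2

2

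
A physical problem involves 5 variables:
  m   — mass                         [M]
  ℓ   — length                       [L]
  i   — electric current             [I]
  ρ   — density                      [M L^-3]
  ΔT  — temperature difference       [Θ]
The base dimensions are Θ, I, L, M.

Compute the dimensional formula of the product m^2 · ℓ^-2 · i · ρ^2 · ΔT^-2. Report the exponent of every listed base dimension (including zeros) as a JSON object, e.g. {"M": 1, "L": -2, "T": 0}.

{"Θ": -2, "I": 1, "L": -8, "M": 4}

Exponent matrix [Θ,I,L,M] × [m,ℓ,i,ρ,ΔT]:
  Θ: [ 0  0  0  0  1]
  I: [ 0  0  1  0  0]
  L: [ 0  1  0 -3  0]
  M: [ 1  0  0  1  0]
  [Θ]: (2)·0+(-2)·0+(1)·0+(2)·0+(-2)·1 = -2
  [I]: (2)·0+(-2)·0+(1)·1+(2)·0+(-2)·0 = 1
  [L]: (2)·0+(-2)·1+(1)·0+(2)·-3+(-2)·0 = -8
  [M]: (2)·1+(-2)·0+(1)·0+(2)·1+(-2)·0 = 4
⇒ Θ^-2 I L^-8 M^4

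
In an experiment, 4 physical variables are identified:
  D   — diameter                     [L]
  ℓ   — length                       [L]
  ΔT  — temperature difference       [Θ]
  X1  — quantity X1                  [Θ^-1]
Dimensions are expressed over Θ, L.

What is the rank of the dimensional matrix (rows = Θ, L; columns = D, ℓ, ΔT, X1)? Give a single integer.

Exponent matrix [Θ,L] × [D,ℓ,ΔT,X1]:
  Θ: [ 0  0  1 -1]
  L: [ 1  1  0  0]
Echelon form has 2 nonzero rows (pivots: D,ΔT)

2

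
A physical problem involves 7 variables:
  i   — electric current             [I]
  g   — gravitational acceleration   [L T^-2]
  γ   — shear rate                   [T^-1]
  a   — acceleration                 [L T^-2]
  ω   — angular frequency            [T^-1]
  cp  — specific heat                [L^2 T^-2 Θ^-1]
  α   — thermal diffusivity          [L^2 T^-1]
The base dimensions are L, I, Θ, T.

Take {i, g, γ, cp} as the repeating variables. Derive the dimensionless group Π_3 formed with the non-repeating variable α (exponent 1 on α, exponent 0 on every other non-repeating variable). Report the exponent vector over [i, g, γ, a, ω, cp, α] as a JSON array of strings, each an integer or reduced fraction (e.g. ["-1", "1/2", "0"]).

Write exponents as rows L,I,Θ,T / cols i,g,γ,a,ω,cp,α:
  L: [ 0  1  0  1  0  2  2]
  I: [ 1  0  0  0  0  0  0]
  Θ: [ 0  0  0  0  0 -1  0]
  T: [ 0 -2 -1 -2 -1 -2 -1]
RREF → pivots at {i,g,γ,cp} ⇒ r = 4
Pivot set = {i,g,γ,cp}, free = {a,ω,α}
RREF:
  r0: [   1    0    0    0    0    0    0]
  r1: [   0    1    0    1    0    0    2]
  r2: [   0    0    1    0    1    0   -3]
  r3: [   0    0    0    0    0    1    0]
Fix exponent of α at 1, a at 0, ω at 0; solve each RREF row for its pivot's exponent:
  r0: exp(i) + (0)·1 = 0 ⇒ exp(i) = 0
  r1: exp(g) + (2)·1 = 0 ⇒ exp(g) = -2
  r2: exp(γ) + (-3)·1 = 0 ⇒ exp(γ) = 3
  r3: exp(cp) + (0)·1 = 0 ⇒ exp(cp) = 0
Π_3 = g^-2 · γ^3 · α

["0", "-2", "3", "0", "0", "0", "1"]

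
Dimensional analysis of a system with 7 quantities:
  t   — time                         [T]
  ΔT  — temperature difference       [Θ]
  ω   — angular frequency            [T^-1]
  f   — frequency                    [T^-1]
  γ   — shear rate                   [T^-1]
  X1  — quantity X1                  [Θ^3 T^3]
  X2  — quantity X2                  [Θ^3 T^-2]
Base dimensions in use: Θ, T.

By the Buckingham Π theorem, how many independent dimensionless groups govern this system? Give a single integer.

Write exponents as rows Θ,T / cols t,ΔT,ω,f,γ,X1,X2:
  Θ: [ 0  1  0  0  0  3  3]
  T: [ 1  0 -1 -1 -1  3 -2]
Echelon form has 2 nonzero rows (pivots: t,ΔT)
n=7, r=2 ⇒ 5 dimensionless groups

5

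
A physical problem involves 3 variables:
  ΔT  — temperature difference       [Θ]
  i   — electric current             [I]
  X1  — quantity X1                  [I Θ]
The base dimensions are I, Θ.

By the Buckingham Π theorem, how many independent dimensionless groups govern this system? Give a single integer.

1

Write exponents as rows I,Θ / cols ΔT,i,X1:
  I: [ 0  1  1]
  Θ: [ 1  0  1]
Row reduction gives pivot columns ΔT,i; rank = 2
n=3, r=2 ⇒ 1 dimensionless group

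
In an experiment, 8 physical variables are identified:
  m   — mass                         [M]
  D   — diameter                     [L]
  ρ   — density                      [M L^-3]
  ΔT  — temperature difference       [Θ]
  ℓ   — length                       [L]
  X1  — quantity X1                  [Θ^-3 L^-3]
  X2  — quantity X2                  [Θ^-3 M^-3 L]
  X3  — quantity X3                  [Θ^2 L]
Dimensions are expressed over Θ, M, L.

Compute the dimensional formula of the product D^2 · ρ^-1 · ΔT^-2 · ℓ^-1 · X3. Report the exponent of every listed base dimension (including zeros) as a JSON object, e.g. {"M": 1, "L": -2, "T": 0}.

Dimensional matrix (Θ×M×L by m×D×ρ×ΔT×ℓ×X1×X2×X3):
  Θ: [ 0  0  0  1  0 -3 -3  2]
  M: [ 1  0  1  0  0  0 -3  0]
  L: [ 0  1 -3  0  1 -3  1  1]
  [Θ]: (2)·0+(-1)·0+(-2)·1+(-1)·0+(1)·2 = 0
  [M]: (2)·0+(-1)·1+(-2)·0+(-1)·0+(1)·0 = -1
  [L]: (2)·1+(-1)·-3+(-2)·0+(-1)·1+(1)·1 = 5
⇒ M^-1 L^5

{"Θ": 0, "M": -1, "L": 5}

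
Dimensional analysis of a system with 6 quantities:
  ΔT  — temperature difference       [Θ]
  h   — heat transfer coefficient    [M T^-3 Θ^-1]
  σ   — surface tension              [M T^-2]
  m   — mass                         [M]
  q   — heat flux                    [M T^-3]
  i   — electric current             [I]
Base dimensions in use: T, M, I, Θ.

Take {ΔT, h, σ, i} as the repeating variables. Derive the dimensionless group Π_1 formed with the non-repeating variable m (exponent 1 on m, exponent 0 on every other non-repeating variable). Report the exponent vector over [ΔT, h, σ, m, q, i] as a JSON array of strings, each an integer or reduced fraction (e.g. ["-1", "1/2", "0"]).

Dimensional matrix (T×M×I×Θ by ΔT×h×σ×m×q×i):
  T: [ 0 -3 -2  0 -3  0]
  M: [ 0  1  1  1  1  0]
  I: [ 0  0  0  0  0  1]
  Θ: [ 1 -1  0  0  0  0]
RREF → pivots at {ΔT,h,σ,i} ⇒ r = 4
Pivot set = {ΔT,h,σ,i}, free = {m,q}
RREF:
  r0: [   1    0    0   -2    1    0]
  r1: [   0    1    0   -2    1    0]
  r2: [   0    0    1    3    0    0]
  r3: [   0    0    0    0    0    1]
Fix exponent of m at 1, q at 0; solve each RREF row for its pivot's exponent:
  r0: exp(ΔT) + (-2)·1 = 0 ⇒ exp(ΔT) = 2
  r1: exp(h) + (-2)·1 = 0 ⇒ exp(h) = 2
  r2: exp(σ) + (3)·1 = 0 ⇒ exp(σ) = -3
  r3: exp(i) + (0)·1 = 0 ⇒ exp(i) = 0
Π_1 = ΔT^2 · h^2 · σ^-3 · m

["2", "2", "-3", "1", "0", "0"]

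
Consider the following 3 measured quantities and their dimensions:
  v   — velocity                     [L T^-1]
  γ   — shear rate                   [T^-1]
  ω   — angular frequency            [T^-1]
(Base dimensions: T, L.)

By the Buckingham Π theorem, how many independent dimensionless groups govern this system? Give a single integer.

Dimensional matrix (T×L by v×γ×ω):
  T: [-1 -1 -1]
  L: [ 1  0  0]
Row reduction gives pivot columns v,γ; rank = 2
Π count = n − r = 3 − 2 = 1

1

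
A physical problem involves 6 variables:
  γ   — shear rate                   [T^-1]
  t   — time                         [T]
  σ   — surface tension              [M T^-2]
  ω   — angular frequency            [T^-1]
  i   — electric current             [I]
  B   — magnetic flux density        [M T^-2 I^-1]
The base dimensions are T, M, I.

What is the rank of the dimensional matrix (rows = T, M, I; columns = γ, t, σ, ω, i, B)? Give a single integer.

3

Exponent matrix [T,M,I] × [γ,t,σ,ω,i,B]:
  T: [-1  1 -2 -1  0 -2]
  M: [ 0  0  1  0  0  1]
  I: [ 0  0  0  0  1 -1]
Echelon form has 3 nonzero rows (pivots: γ,σ,i)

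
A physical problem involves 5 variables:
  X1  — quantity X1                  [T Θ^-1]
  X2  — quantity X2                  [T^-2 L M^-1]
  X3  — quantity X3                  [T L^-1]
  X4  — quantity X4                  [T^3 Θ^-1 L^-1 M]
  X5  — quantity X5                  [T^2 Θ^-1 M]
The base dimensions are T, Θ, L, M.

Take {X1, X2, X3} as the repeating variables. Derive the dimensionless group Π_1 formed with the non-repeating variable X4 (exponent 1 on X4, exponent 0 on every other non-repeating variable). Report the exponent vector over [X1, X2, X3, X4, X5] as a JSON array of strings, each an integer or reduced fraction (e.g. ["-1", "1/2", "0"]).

Write exponents as rows T,Θ,L,M / cols X1,X2,X3,X4,X5:
  T: [ 1 -2  1  3  2]
  Θ: [-1  0  0 -1 -1]
  L: [ 0  1 -1 -1  0]
  M: [ 0 -1  0  1  1]
Echelon form has 3 nonzero rows (pivots: X1,X2,X3)
Pivot set = {X1,X2,X3}, free = {X4,X5}
RREF:
  r0: [   1    0    0    1    1]
  r1: [   0    1    0   -1   -1]
  r2: [   0    0    1    0   -1]
  r3: [   0    0    0    0    0]
Fix exponent of X4 at 1, X5 at 0; solve each RREF row for its pivot's exponent:
  r0: exp(X1) + (1)·1 = 0 ⇒ exp(X1) = -1
  r1: exp(X2) + (-1)·1 = 0 ⇒ exp(X2) = 1
  r2: exp(X3) + (0)·1 = 0 ⇒ exp(X3) = 0
Π_1 = X1^-1 · X2 · X4

["-1", "1", "0", "1", "0"]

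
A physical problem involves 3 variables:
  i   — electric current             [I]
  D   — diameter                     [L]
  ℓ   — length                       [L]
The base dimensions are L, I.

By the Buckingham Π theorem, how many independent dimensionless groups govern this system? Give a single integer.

Dimensional matrix (L×I by i×D×ℓ):
  L: [ 0  1  1]
  I: [ 1  0  0]
RREF → pivots at {i,D} ⇒ r = 2
Π count = n − r = 3 − 2 = 1

1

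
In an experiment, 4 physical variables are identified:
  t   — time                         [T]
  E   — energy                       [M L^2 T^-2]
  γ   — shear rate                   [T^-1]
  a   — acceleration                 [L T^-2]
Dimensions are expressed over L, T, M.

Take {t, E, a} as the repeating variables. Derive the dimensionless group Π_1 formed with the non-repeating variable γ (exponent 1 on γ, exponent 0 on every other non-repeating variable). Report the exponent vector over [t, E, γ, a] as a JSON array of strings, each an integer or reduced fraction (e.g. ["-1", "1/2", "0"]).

Exponent matrix [L,T,M] × [t,E,γ,a]:
  L: [ 0  2  0  1]
  T: [ 1 -2 -1 -2]
  M: [ 0  1  0  0]
Row reduction gives pivot columns t,E,a; rank = 3
Repeat: t,E,a; free: γ
RREF:
  r0: [   1    0   -1    0]
  r1: [   0    1    0    0]
  r2: [   0    0    0    1]
Fix exponent of γ at 1; solve each RREF row for its pivot's exponent:
  r0: exp(t) + (-1)·1 = 0 ⇒ exp(t) = 1
  r1: exp(E) + (0)·1 = 0 ⇒ exp(E) = 0
  r2: exp(a) + (0)·1 = 0 ⇒ exp(a) = 0
Π_1 = t · γ

["1", "0", "1", "0"]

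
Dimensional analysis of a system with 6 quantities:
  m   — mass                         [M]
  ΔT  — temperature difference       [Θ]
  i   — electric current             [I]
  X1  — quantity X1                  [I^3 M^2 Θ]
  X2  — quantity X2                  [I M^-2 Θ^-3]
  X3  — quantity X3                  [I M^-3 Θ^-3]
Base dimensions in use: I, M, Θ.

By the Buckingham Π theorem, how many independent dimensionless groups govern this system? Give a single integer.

3

Dimensional matrix (I×M×Θ by m×ΔT×i×X1×X2×X3):
  I: [ 0  0  1  3  1  1]
  M: [ 1  0  0  2 -2 -3]
  Θ: [ 0  1  0  1 -3 -3]
RREF → pivots at {m,ΔT,i} ⇒ r = 3
6 vars − rank 3 = 3 Π groups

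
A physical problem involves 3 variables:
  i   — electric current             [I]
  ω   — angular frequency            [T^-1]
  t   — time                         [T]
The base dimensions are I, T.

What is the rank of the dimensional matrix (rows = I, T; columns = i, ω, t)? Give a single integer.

2

Write exponents as rows I,T / cols i,ω,t:
  I: [ 1  0  0]
  T: [ 0 -1  1]
RREF → pivots at {i,ω} ⇒ r = 2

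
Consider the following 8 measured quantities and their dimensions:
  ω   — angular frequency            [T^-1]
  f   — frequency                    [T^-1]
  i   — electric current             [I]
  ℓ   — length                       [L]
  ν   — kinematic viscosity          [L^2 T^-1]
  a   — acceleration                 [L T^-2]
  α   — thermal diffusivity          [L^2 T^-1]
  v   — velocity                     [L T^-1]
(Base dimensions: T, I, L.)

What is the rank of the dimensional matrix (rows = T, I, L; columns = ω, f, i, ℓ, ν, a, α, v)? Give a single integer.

Dimensional matrix (T×I×L by ω×f×i×ℓ×ν×a×α×v):
  T: [-1 -1  0  0 -1 -2 -1 -1]
  I: [ 0  0  1  0  0  0  0  0]
  L: [ 0  0  0  1  2  1  2  1]
Echelon form has 3 nonzero rows (pivots: ω,i,ℓ)

3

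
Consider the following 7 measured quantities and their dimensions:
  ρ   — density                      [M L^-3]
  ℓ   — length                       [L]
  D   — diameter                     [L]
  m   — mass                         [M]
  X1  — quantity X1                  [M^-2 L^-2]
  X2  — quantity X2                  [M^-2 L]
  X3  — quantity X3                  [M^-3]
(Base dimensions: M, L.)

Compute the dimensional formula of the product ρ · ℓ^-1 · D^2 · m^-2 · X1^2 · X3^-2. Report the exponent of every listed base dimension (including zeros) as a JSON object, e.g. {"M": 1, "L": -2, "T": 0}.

{"M": 1, "L": -6}

Exponent matrix [M,L] × [ρ,ℓ,D,m,X1,X2,X3]:
  M: [ 1  0  0  1 -2 -2 -3]
  L: [-3  1  1  0 -2  1  0]
  [M]: (1)·1+(-1)·0+(2)·0+(-2)·1+(2)·-2+(-2)·-3 = 1
  [L]: (1)·-3+(-1)·1+(2)·1+(-2)·0+(2)·-2+(-2)·0 = -6
⇒ M L^-6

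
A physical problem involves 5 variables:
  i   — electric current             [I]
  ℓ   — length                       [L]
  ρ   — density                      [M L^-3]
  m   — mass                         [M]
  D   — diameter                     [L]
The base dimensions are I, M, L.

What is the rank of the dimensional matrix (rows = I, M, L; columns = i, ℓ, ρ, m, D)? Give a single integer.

3

Exponent matrix [I,M,L] × [i,ℓ,ρ,m,D]:
  I: [ 1  0  0  0  0]
  M: [ 0  0  1  1  0]
  L: [ 0  1 -3  0  1]
RREF → pivots at {i,ℓ,ρ} ⇒ r = 3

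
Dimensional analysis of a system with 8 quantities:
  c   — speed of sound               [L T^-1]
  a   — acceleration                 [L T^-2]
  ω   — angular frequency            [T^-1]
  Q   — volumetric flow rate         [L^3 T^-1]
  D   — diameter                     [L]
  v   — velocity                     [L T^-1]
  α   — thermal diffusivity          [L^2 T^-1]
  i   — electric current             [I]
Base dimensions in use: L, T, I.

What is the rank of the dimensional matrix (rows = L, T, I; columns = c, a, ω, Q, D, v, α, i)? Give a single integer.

Write exponents as rows L,T,I / cols c,a,ω,Q,D,v,α,i:
  L: [ 1  1  0  3  1  1  2  0]
  T: [-1 -2 -1 -1  0 -1 -1  0]
  I: [ 0  0  0  0  0  0  0  1]
Echelon form has 3 nonzero rows (pivots: c,a,i)

3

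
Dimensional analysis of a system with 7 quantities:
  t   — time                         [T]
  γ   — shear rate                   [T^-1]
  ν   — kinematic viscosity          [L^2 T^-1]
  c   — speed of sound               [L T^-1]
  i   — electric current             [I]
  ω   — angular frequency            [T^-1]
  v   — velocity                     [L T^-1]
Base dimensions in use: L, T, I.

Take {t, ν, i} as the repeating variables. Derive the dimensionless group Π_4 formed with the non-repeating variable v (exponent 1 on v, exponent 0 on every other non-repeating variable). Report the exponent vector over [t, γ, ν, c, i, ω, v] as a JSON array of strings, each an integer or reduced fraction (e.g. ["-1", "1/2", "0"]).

["1/2", "0", "-1/2", "0", "0", "0", "1"]

Exponent matrix [L,T,I] × [t,γ,ν,c,i,ω,v]:
  L: [ 0  0  2  1  0  0  1]
  T: [ 1 -1 -1 -1  0 -1 -1]
  I: [ 0  0  0  0  1  0  0]
RREF → pivots at {t,ν,i} ⇒ r = 3
Pivot set = {t,ν,i}, free = {γ,c,ω,v}
RREF:
  r0: [   1   -1    0 -1/2    0   -1 -1/2]
  r1: [   0    0    1  1/2    0    0  1/2]
  r2: [   0    0    0    0    1    0    0]
Fix exponent of v at 1, γ at 0, c at 0, ω at 0; solve each RREF row for its pivot's exponent:
  r0: exp(t) + (-1/2)·1 = 0 ⇒ exp(t) = 1/2
  r1: exp(ν) + (1/2)·1 = 0 ⇒ exp(ν) = -1/2
  r2: exp(i) + (0)·1 = 0 ⇒ exp(i) = 0
Π_4 = t^(1/2) · ν^(-1/2) · v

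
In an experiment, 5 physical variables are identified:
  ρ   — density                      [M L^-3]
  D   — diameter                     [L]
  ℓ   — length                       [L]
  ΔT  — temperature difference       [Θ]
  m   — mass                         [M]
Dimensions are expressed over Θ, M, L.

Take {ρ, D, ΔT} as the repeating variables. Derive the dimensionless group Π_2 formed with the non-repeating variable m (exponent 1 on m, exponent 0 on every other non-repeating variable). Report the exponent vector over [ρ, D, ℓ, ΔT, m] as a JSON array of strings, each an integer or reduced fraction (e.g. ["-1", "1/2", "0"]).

["-1", "-3", "0", "0", "1"]

Dimensional matrix (Θ×M×L by ρ×D×ℓ×ΔT×m):
  Θ: [ 0  0  0  1  0]
  M: [ 1  0  0  0  1]
  L: [-3  1  1  0  0]
Echelon form has 3 nonzero rows (pivots: ρ,D,ΔT)
Repeat: ρ,D,ΔT; free: ℓ,m
RREF:
  r0: [   1    0    0    0    1]
  r1: [   0    1    1    0    3]
  r2: [   0    0    0    1    0]
Fix exponent of m at 1, ℓ at 0; solve each RREF row for its pivot's exponent:
  r0: exp(ρ) + (1)·1 = 0 ⇒ exp(ρ) = -1
  r1: exp(D) + (3)·1 = 0 ⇒ exp(D) = -3
  r2: exp(ΔT) + (0)·1 = 0 ⇒ exp(ΔT) = 0
Π_2 = ρ^-1 · D^-3 · m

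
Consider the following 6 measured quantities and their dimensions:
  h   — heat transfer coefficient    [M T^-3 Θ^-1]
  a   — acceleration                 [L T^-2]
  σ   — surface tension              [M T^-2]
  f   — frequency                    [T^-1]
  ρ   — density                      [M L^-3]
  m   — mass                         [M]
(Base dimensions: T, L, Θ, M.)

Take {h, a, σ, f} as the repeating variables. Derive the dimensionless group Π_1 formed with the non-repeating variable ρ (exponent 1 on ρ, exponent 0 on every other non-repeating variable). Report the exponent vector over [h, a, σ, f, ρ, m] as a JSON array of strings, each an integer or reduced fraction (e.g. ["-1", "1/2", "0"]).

["0", "3", "-1", "-4", "1", "0"]

Dimensional matrix (T×L×Θ×M by h×a×σ×f×ρ×m):
  T: [-3 -2 -2 -1  0  0]
  L: [ 0  1  0  0 -3  0]
  Θ: [-1  0  0  0  0  0]
  M: [ 1  0  1  0  1  1]
Echelon form has 4 nonzero rows (pivots: h,a,σ,f)
Repeat: h,a,σ,f; free: ρ,m
RREF:
  r0: [   1    0    0    0    0    0]
  r1: [   0    1    0    0   -3    0]
  r2: [   0    0    1    0    1    1]
  r3: [   0    0    0    1    4   -2]
Fix exponent of ρ at 1, m at 0; solve each RREF row for its pivot's exponent:
  r0: exp(h) + (0)·1 = 0 ⇒ exp(h) = 0
  r1: exp(a) + (-3)·1 = 0 ⇒ exp(a) = 3
  r2: exp(σ) + (1)·1 = 0 ⇒ exp(σ) = -1
  r3: exp(f) + (4)·1 = 0 ⇒ exp(f) = -4
Π_1 = a^3 · σ^-1 · f^-4 · ρ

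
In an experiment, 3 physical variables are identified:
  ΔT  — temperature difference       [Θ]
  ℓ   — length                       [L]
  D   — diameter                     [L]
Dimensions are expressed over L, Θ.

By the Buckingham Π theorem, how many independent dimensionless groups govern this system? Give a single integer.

Exponent matrix [L,Θ] × [ΔT,ℓ,D]:
  L: [ 0  1  1]
  Θ: [ 1  0  0]
Echelon form has 2 nonzero rows (pivots: ΔT,ℓ)
3 vars − rank 2 = 1 Π group

1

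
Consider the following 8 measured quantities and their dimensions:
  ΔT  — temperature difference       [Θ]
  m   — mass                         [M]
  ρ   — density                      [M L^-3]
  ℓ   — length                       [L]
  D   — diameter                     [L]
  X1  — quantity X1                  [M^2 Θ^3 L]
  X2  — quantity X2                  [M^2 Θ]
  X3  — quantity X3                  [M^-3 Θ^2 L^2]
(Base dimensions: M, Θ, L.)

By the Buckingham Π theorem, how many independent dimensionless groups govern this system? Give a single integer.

5

Exponent matrix [M,Θ,L] × [ΔT,m,ρ,ℓ,D,X1,X2,X3]:
  M: [ 0  1  1  0  0  2  2 -3]
  Θ: [ 1  0  0  0  0  3  1  2]
  L: [ 0  0 -3  1  1  1  0  2]
Echelon form has 3 nonzero rows (pivots: ΔT,m,ρ)
8 vars − rank 3 = 5 Π groups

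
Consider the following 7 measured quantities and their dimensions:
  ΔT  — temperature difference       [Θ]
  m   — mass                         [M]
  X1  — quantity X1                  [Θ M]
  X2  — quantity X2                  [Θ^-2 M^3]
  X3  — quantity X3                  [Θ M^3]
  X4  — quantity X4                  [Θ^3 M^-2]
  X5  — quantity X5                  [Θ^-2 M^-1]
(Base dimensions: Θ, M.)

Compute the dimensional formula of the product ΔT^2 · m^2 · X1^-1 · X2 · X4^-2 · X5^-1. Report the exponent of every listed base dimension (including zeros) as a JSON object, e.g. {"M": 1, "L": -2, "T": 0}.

Dimensional matrix (Θ×M by ΔT×m×X1×X2×X3×X4×X5):
  Θ: [ 1  0  1 -2  1  3 -2]
  M: [ 0  1  1  3  3 -2 -1]
  [Θ]: (2)·1+(2)·0+(-1)·1+(1)·-2+(-2)·3+(-1)·-2 = -5
  [M]: (2)·0+(2)·1+(-1)·1+(1)·3+(-2)·-2+(-1)·-1 = 9
⇒ Θ^-5 M^9

{"Θ": -5, "M": 9}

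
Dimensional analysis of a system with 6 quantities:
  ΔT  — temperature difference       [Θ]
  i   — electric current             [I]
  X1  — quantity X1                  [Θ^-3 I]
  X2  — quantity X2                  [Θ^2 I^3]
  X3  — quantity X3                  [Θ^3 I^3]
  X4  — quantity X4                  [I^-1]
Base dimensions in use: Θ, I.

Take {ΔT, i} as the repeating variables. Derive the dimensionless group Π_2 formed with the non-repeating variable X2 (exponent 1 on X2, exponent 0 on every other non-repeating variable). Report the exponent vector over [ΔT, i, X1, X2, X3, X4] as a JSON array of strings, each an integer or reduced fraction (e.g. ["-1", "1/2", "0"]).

["-2", "-3", "0", "1", "0", "0"]

Dimensional matrix (Θ×I by ΔT×i×X1×X2×X3×X4):
  Θ: [ 1  0 -3  2  3  0]
  I: [ 0  1  1  3  3 -1]
RREF → pivots at {ΔT,i} ⇒ r = 2
Pivot set = {ΔT,i}, free = {X1,X2,X3,X4}
RREF:
  r0: [   1    0   -3    2    3    0]
  r1: [   0    1    1    3    3   -1]
Fix exponent of X2 at 1, X1 at 0, X3 at 0, X4 at 0; solve each RREF row for its pivot's exponent:
  r0: exp(ΔT) + (2)·1 = 0 ⇒ exp(ΔT) = -2
  r1: exp(i) + (3)·1 = 0 ⇒ exp(i) = -3
Π_2 = ΔT^-2 · i^-3 · X2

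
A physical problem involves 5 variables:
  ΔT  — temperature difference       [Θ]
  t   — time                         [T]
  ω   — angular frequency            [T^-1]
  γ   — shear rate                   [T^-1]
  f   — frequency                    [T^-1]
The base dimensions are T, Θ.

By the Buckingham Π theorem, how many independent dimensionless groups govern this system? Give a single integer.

Write exponents as rows T,Θ / cols ΔT,t,ω,γ,f:
  T: [ 0  1 -1 -1 -1]
  Θ: [ 1  0  0  0  0]
Echelon form has 2 nonzero rows (pivots: ΔT,t)
5 vars − rank 2 = 3 Π groups

3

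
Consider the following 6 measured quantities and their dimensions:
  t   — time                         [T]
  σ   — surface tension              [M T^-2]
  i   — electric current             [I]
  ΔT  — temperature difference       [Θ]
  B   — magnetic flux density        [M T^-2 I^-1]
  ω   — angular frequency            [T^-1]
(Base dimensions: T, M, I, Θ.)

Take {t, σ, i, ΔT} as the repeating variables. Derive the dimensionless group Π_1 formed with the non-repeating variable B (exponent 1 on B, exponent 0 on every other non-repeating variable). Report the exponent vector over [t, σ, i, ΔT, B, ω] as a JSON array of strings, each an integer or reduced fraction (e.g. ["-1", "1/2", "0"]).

Dimensional matrix (T×M×I×Θ by t×σ×i×ΔT×B×ω):
  T: [ 1 -2  0  0 -2 -1]
  M: [ 0  1  0  0  1  0]
  I: [ 0  0  1  0 -1  0]
  Θ: [ 0  0  0  1  0  0]
Row reduction gives pivot columns t,σ,i,ΔT; rank = 4
Repeat: t,σ,i,ΔT; free: B,ω
RREF:
  r0: [   1    0    0    0    0   -1]
  r1: [   0    1    0    0    1    0]
  r2: [   0    0    1    0   -1    0]
  r3: [   0    0    0    1    0    0]
Fix exponent of B at 1, ω at 0; solve each RREF row for its pivot's exponent:
  r0: exp(t) + (0)·1 = 0 ⇒ exp(t) = 0
  r1: exp(σ) + (1)·1 = 0 ⇒ exp(σ) = -1
  r2: exp(i) + (-1)·1 = 0 ⇒ exp(i) = 1
  r3: exp(ΔT) + (0)·1 = 0 ⇒ exp(ΔT) = 0
Π_1 = σ^-1 · i · B

["0", "-1", "1", "0", "1", "0"]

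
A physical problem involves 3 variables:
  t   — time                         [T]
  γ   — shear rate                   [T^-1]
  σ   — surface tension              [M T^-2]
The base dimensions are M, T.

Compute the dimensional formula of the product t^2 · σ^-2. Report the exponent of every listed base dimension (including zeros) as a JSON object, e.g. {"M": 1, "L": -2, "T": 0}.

{"M": -2, "T": 6}

Write exponents as rows M,T / cols t,γ,σ:
  M: [ 0  0  1]
  T: [ 1 -1 -2]
  [M]: (2)·0+(-2)·1 = -2
  [T]: (2)·1+(-2)·-2 = 6
⇒ M^-2 T^6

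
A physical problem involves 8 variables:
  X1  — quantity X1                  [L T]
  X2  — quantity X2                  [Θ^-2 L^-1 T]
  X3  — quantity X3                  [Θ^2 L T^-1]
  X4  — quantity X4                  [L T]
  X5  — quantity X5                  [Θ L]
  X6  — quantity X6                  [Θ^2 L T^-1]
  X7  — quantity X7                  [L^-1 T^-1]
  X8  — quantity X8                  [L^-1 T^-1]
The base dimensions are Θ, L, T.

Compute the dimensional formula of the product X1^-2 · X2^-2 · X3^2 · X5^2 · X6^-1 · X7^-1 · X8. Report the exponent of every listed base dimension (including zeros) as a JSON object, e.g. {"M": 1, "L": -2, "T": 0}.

Dimensional matrix (Θ×L×T by X1×X2×X3×X4×X5×X6×X7×X8):
  Θ: [ 0 -2  2  0  1  2  0  0]
  L: [ 1 -1  1  1  1  1 -1 -1]
  T: [ 1  1 -1  1  0 -1 -1 -1]
  [Θ]: (-2)·0+(-2)·-2+(2)·2+(2)·1+(-1)·2+(-1)·0+(1)·0 = 8
  [L]: (-2)·1+(-2)·-1+(2)·1+(2)·1+(-1)·1+(-1)·-1+(1)·-1 = 3
  [T]: (-2)·1+(-2)·1+(2)·-1+(2)·0+(-1)·-1+(-1)·-1+(1)·-1 = -5
⇒ Θ^8 L^3 T^-5

{"Θ": 8, "L": 3, "T": -5}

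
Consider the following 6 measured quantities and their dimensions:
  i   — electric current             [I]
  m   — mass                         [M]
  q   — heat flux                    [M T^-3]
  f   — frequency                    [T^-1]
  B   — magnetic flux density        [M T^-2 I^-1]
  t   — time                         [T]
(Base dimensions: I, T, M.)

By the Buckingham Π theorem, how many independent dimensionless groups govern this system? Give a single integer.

Exponent matrix [I,T,M] × [i,m,q,f,B,t]:
  I: [ 1  0  0  0 -1  0]
  T: [ 0  0 -3 -1 -2  1]
  M: [ 0  1  1  0  1  0]
Row reduction gives pivot columns i,m,q; rank = 3
6 vars − rank 3 = 3 Π groups

3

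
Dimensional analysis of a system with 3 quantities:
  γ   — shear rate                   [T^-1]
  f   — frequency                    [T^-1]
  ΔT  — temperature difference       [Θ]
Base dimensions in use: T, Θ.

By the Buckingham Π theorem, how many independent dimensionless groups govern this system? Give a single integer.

Exponent matrix [T,Θ] × [γ,f,ΔT]:
  T: [-1 -1  0]
  Θ: [ 0  0  1]
Row reduction gives pivot columns γ,ΔT; rank = 2
3 vars − rank 2 = 1 Π group

1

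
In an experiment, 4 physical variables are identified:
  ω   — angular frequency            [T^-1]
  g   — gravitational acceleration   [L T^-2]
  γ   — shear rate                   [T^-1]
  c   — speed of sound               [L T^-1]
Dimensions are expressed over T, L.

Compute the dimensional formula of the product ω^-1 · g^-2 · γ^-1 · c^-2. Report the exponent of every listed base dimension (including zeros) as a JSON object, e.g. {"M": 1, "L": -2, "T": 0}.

{"T": 8, "L": -4}

Dimensional matrix (T×L by ω×g×γ×c):
  T: [-1 -2 -1 -1]
  L: [ 0  1  0  1]
  [T]: (-1)·-1+(-2)·-2+(-1)·-1+(-2)·-1 = 8
  [L]: (-1)·0+(-2)·1+(-1)·0+(-2)·1 = -4
⇒ T^8 L^-4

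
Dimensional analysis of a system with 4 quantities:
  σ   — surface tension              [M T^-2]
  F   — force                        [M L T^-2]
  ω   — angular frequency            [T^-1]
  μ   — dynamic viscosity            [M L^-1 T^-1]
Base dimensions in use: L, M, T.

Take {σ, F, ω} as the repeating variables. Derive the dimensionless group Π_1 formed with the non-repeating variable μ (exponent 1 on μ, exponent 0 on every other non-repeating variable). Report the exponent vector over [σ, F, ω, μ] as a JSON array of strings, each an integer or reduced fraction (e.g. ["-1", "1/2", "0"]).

Dimensional matrix (L×M×T by σ×F×ω×μ):
  L: [ 0  1  0 -1]
  M: [ 1  1  0  1]
  T: [-2 -2 -1 -1]
Row reduction gives pivot columns σ,F,ω; rank = 3
Pivot set = {σ,F,ω}, free = {μ}
RREF:
  r0: [   1    0    0    2]
  r1: [   0    1    0   -1]
  r2: [   0    0    1   -1]
Fix exponent of μ at 1; solve each RREF row for its pivot's exponent:
  r0: exp(σ) + (2)·1 = 0 ⇒ exp(σ) = -2
  r1: exp(F) + (-1)·1 = 0 ⇒ exp(F) = 1
  r2: exp(ω) + (-1)·1 = 0 ⇒ exp(ω) = 1
Π_1 = σ^-2 · F · ω · μ

["-2", "1", "1", "1"]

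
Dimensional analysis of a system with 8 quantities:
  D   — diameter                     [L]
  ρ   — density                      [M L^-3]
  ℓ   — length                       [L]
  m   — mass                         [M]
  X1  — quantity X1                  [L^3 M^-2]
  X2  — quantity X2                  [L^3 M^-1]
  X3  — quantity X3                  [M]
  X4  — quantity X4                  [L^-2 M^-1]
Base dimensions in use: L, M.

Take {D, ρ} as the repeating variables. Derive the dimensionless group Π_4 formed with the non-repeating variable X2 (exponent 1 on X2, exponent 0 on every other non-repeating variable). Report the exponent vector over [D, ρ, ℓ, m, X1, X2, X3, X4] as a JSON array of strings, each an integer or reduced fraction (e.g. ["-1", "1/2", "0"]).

Dimensional matrix (L×M by D×ρ×ℓ×m×X1×X2×X3×X4):
  L: [ 1 -3  1  0  3  3  0 -2]
  M: [ 0  1  0  1 -2 -1  1 -1]
RREF → pivots at {D,ρ} ⇒ r = 2
Repeat: D,ρ; free: ℓ,m,X1,X2,X3,X4
RREF:
  r0: [   1    0    1    3   -3    0    3   -5]
  r1: [   0    1    0    1   -2   -1    1   -1]
Fix exponent of X2 at 1, ℓ at 0, m at 0, X1 at 0, X3 at 0, X4 at 0; solve each RREF row for its pivot's exponent:
  r0: exp(D) + (0)·1 = 0 ⇒ exp(D) = 0
  r1: exp(ρ) + (-1)·1 = 0 ⇒ exp(ρ) = 1
Π_4 = ρ · X2

["0", "1", "0", "0", "0", "1", "0", "0"]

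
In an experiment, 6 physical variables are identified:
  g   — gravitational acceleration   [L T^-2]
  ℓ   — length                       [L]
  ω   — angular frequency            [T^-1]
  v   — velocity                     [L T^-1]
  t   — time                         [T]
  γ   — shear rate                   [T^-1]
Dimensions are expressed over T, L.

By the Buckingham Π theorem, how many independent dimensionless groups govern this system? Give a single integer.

4

Write exponents as rows T,L / cols g,ℓ,ω,v,t,γ:
  T: [-2  0 -1 -1  1 -1]
  L: [ 1  1  0  1  0  0]
Row reduction gives pivot columns g,ℓ; rank = 2
Π count = n − r = 6 − 2 = 4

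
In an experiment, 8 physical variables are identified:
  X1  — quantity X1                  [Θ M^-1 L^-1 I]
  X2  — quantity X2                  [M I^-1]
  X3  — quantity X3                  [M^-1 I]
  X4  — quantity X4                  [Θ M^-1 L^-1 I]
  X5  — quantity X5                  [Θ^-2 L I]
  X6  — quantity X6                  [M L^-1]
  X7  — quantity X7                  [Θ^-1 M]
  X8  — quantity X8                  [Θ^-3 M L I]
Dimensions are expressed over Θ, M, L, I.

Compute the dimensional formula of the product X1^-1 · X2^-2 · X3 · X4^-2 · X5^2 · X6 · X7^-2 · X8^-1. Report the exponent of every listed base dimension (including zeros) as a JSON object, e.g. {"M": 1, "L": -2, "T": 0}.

{"Θ": -2, "M": -2, "L": 3, "I": 1}

Write exponents as rows Θ,M,L,I / cols X1,X2,X3,X4,X5,X6,X7,X8:
  Θ: [ 1  0  0  1 -2  0 -1 -3]
  M: [-1  1 -1 -1  0  1  1  1]
  L: [-1  0  0 -1  1 -1  0  1]
  I: [ 1 -1  1  1  1  0  0  1]
  [Θ]: (-1)·1+(-2)·0+(1)·0+(-2)·1+(2)·-2+(1)·0+(-2)·-1+(-1)·-3 = -2
  [M]: (-1)·-1+(-2)·1+(1)·-1+(-2)·-1+(2)·0+(1)·1+(-2)·1+(-1)·1 = -2
  [L]: (-1)·-1+(-2)·0+(1)·0+(-2)·-1+(2)·1+(1)·-1+(-2)·0+(-1)·1 = 3
  [I]: (-1)·1+(-2)·-1+(1)·1+(-2)·1+(2)·1+(1)·0+(-2)·0+(-1)·1 = 1
⇒ Θ^-2 M^-2 L^3 I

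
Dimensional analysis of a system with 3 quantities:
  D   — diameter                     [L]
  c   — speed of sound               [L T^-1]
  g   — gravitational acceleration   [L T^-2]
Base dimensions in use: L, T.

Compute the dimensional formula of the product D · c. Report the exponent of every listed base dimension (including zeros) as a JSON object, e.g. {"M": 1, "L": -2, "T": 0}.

Write exponents as rows L,T / cols D,c,g:
  L: [ 1  1  1]
  T: [ 0 -1 -2]
  [L]: (1)·1+(1)·1 = 2
  [T]: (1)·0+(1)·-1 = -1
⇒ L^2 T^-1

{"L": 2, "T": -1}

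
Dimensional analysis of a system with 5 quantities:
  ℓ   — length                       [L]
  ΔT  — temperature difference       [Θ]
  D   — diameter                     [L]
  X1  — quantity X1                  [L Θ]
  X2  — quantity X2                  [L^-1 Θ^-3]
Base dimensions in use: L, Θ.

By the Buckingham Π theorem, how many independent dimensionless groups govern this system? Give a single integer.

3

Dimensional matrix (L×Θ by ℓ×ΔT×D×X1×X2):
  L: [ 1  0  1  1 -1]
  Θ: [ 0  1  0  1 -3]
RREF → pivots at {ℓ,ΔT} ⇒ r = 2
n=5, r=2 ⇒ 3 dimensionless groups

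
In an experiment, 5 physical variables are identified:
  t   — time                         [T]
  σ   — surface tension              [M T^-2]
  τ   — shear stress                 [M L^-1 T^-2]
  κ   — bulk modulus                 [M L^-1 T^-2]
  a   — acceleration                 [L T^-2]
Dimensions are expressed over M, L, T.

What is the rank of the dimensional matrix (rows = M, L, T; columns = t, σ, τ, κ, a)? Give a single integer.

Exponent matrix [M,L,T] × [t,σ,τ,κ,a]:
  M: [ 0  1  1  1  0]
  L: [ 0  0 -1 -1  1]
  T: [ 1 -2 -2 -2 -2]
RREF → pivots at {t,σ,τ} ⇒ r = 3

3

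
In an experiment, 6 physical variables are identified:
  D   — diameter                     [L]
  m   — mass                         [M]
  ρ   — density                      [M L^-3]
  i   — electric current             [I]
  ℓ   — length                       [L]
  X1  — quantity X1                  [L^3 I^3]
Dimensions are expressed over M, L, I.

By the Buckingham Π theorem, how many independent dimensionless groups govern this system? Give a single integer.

3

Exponent matrix [M,L,I] × [D,m,ρ,i,ℓ,X1]:
  M: [ 0  1  1  0  0  0]
  L: [ 1  0 -3  0  1  3]
  I: [ 0  0  0  1  0  3]
Echelon form has 3 nonzero rows (pivots: D,m,i)
n=6, r=3 ⇒ 3 dimensionless groups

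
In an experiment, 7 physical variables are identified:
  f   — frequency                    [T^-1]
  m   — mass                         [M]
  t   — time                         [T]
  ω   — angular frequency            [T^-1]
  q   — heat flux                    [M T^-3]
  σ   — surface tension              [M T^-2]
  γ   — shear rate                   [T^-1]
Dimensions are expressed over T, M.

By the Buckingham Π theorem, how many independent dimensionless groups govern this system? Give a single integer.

5

Write exponents as rows T,M / cols f,m,t,ω,q,σ,γ:
  T: [-1  0  1 -1 -3 -2 -1]
  M: [ 0  1  0  0  1  1  0]
Echelon form has 2 nonzero rows (pivots: f,m)
n=7, r=2 ⇒ 5 dimensionless groups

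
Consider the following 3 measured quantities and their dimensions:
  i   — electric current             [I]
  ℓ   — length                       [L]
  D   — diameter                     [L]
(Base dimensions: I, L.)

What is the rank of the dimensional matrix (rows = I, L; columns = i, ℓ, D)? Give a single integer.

Dimensional matrix (I×L by i×ℓ×D):
  I: [ 1  0  0]
  L: [ 0  1  1]
Row reduction gives pivot columns i,ℓ; rank = 2

2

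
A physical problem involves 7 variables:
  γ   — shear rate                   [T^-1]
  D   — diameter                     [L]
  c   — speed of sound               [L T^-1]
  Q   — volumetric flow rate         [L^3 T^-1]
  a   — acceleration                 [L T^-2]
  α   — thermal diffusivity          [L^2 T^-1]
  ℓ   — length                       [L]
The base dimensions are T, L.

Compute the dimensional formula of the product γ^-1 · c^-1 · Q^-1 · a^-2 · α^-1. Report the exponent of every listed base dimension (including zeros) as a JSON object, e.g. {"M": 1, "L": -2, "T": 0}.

{"T": 8, "L": -8}

Exponent matrix [T,L] × [γ,D,c,Q,a,α,ℓ]:
  T: [-1  0 -1 -1 -2 -1  0]
  L: [ 0  1  1  3  1  2  1]
  [T]: (-1)·-1+(-1)·-1+(-1)·-1+(-2)·-2+(-1)·-1 = 8
  [L]: (-1)·0+(-1)·1+(-1)·3+(-2)·1+(-1)·2 = -8
⇒ T^8 L^-8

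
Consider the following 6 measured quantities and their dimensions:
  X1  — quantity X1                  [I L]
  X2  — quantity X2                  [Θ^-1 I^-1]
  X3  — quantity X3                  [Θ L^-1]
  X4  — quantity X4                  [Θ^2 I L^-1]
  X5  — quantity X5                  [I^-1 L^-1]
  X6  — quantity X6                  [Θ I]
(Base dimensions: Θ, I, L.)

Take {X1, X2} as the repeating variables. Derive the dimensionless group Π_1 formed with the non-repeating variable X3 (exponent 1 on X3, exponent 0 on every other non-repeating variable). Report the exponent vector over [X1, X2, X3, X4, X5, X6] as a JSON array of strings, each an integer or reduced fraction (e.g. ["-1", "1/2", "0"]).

["1", "1", "1", "0", "0", "0"]

Dimensional matrix (Θ×I×L by X1×X2×X3×X4×X5×X6):
  Θ: [ 0 -1  1  2  0  1]
  I: [ 1 -1  0  1 -1  1]
  L: [ 1  0 -1 -1 -1  0]
Row reduction gives pivot columns X1,X2; rank = 2
Pivot set = {X1,X2}, free = {X3,X4,X5,X6}
RREF:
  r0: [   1    0   -1   -1   -1    0]
  r1: [   0    1   -1   -2    0   -1]
  r2: [   0    0    0    0    0    0]
Fix exponent of X3 at 1, X4 at 0, X5 at 0, X6 at 0; solve each RREF row for its pivot's exponent:
  r0: exp(X1) + (-1)·1 = 0 ⇒ exp(X1) = 1
  r1: exp(X2) + (-1)·1 = 0 ⇒ exp(X2) = 1
Π_1 = X1 · X2 · X3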